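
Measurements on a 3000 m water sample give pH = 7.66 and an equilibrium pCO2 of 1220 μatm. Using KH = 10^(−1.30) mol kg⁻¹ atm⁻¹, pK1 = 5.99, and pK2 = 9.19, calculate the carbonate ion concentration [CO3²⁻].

[CO2*] = KH · pCO2 = 10^(−1.30) × 1220×10^-6 = 6.114×10^-5 mol/kg
α₀ = 1/(1 + K1/[H⁺] + K1K2/[H⁺]²) = 1/(1 + 10^+1.67 + 10^+0.14) = 0.02034
DIC = [CO2*]/α₀ = 6.114×10^-5 / 0.02034 = 3.006 mmol/kg
[CO3²⁻] = α₂·DIC; α₂ = 0.02808, so [CO3²⁻] = 0.02808 × 3.006 = 0.0844 mmol/kg

[CO3²⁻] = 0.0844 mmol/kg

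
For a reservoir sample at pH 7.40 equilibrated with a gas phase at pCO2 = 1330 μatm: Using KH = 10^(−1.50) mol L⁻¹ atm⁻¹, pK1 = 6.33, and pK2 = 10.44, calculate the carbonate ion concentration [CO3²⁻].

[CO2*] = KH · pCO2 = 10^(−1.50) × 1330×10^-6 = 4.206×10^-5 mol/L
α₀ = 1/(1 + K1/[H⁺] + K1K2/[H⁺]²) = 1/(1 + 10^+1.07 + 10^-1.97) = 0.07837
DIC = [CO2*]/α₀ = 4.206×10^-5 / 0.07837 = 0.5367 mmol/L
[CO3²⁻] = α₂·DIC; α₂ = 0.0008398, so [CO3²⁻] = 0.0008398 × 0.5367 = 0.000451 mmol/L = 0.451 μmol/L

[CO3²⁻] = 0.451 μmol/L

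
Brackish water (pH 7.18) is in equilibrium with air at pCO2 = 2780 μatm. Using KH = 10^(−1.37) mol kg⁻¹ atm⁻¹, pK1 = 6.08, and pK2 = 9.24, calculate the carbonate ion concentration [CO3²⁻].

[CO3²⁻] = 13.0 μmol/kg

[CO2*] = KH · pCO2 = 10^(−1.37) × 2780×10^-6 = 1.186×10^-4 mol/kg
α₀ = 1/(1 + K1/[H⁺] + K1K2/[H⁺]²) = 1/(1 + 10^+1.10 + 10^-0.96) = 0.07300
DIC = [CO2*]/α₀ = 1.186×10^-4 / 0.07300 = 1.625 mmol/kg
[CO3²⁻] = α₂·DIC; α₂ = 0.008004, so [CO3²⁻] = 0.008004 × 1.625 = 0.0130 mmol/kg = 13.0 μmol/kg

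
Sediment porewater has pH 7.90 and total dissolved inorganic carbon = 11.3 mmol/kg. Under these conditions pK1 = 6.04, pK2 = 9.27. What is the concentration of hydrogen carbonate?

[HCO3⁻] = 10.7 mmol/kg

α₁ = 1 / (1 + [H⁺]/K1 + K2/[H⁺]) = 1 / (1 + 10^-1.86 + 10^-1.37)
   = 1 / (1 + 0.013804 + 0.042658) = 1/1.0565 = 0.9466
[HCO3⁻] = α₁ × DIC = 0.9466 × 11.3 = 10.7 mmol/kg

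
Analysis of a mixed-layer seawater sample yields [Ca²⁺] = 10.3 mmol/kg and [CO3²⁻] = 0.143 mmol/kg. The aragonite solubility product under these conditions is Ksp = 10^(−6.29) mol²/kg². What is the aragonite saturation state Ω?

Ksp = 10^(−6.29) = 5.129×10^-7
Ω = [Ca²⁺][CO3²⁻]/Ksp = (10.3×10^-3)(0.143×10^-3) / 5.129×10^-7 = 2.87

Ω = 2.87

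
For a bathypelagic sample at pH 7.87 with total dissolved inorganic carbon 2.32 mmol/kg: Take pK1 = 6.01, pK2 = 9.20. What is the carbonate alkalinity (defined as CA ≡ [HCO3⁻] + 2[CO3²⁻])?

CA = [HCO3⁻] + 2[CO3²⁻] = (α₁ + 2α₂)·DIC
At pH 7.87: [H⁺]/K1 = 10^-1.86 = 0.013804, K2/[H⁺] = 10^-1.33 = 0.046774
α₁ = 1/(1 + 0.013804 + 0.046774) = 1/1.0606 = 0.9429; α₂ = α₁·K2/[H⁺] = 0.04410
α₁ + 2α₂ = 1.0311
CA = 1.0311 × 2.32 = 2.39 mmol/kg

CA = 2.39 mmol/kg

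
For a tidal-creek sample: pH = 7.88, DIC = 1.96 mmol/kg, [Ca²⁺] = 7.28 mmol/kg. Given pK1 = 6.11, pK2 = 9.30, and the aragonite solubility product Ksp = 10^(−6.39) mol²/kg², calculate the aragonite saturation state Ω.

Ω = 1.26

α₂ = 1 / (1 + [H⁺]/K2 + [H⁺]²/(K1K2)) = 1 / (1 + 10^+1.42 + 10^-0.35)
   = 1 / (1 + 26.303 + 0.44668) = 1/27.749 = 0.03604
[CO3²⁻] = α₂ × DIC = 0.03604 × 1.96 = 0.07063 mmol/kg
Ksp = 10^(−6.39) = 4.074×10^-7
Ω = [Ca²⁺][CO3²⁻]/Ksp = (7.28×10^-3)(7.063×10^-5) / 4.074×10^-7 = 1.26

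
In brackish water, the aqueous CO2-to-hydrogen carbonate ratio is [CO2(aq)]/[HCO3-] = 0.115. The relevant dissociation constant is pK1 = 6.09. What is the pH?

From K1 = [H⁺][HCO3-]/[CO2(aq)]:  pH = pK1 − log₁₀([CO2(aq)]/[HCO3-])
log₁₀(0.115) = -0.939
pH = 6.09 − (-0.939) = 7.03

pH = 7.03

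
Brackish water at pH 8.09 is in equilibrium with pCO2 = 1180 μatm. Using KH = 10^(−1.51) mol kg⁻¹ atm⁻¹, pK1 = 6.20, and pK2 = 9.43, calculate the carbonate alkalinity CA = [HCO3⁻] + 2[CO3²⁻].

CA = 3.09 mmol/kg

[CO2*] = KH · pCO2 = 10^(−1.51) × 1180×10^-6 = 3.647×10^-5 mol/kg
α₀ = 1/(1 + K1/[H⁺] + K1K2/[H⁺]²) = 1/(1 + 10^+1.89 + 10^+0.55) = 0.01217
DIC = [CO2*]/α₀ = 3.647×10^-5 / 0.01217 = 2.996 mmol/kg
CA = (α₁ + 2α₂)·DIC = (0.9447 + 2×0.04318) × 2.996 = 3.09 mmol/kg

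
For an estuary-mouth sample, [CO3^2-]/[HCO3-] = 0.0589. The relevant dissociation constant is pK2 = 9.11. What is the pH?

pH = 7.88

From K2 = [H⁺][CO3^2-]/[HCO3-]:  pH = pK2 + log₁₀([CO3^2-]/[HCO3-])
log₁₀(0.0589) = -1.230
pH = 9.11 + (-1.230) = 7.88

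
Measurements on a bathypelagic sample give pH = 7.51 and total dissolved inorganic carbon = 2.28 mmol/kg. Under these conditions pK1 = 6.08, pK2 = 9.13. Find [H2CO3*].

[CO2*] = 0.0798 mmol/kg

α₀ = 1 / (1 + K1/[H⁺] + K1K2/[H⁺]²) = 1 / (1 + 10^+1.43 + 10^-0.19)
   = 1 / (1 + 26.915 + 0.64565) = 1/28.561 = 0.03501
[CO2*] = α₀ × DIC = 0.03501 × 2.28 = 0.0798 mmol/kg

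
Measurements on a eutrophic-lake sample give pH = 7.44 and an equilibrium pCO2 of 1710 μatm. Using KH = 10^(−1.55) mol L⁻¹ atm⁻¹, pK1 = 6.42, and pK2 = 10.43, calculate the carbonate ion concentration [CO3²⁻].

[CO2*] = KH · pCO2 = 10^(−1.55) × 1710×10^-6 = 4.819×10^-5 mol/L
α₀ = 1/(1 + K1/[H⁺] + K1K2/[H⁺]²) = 1/(1 + 10^+1.02 + 10^-1.97) = 0.08709
DIC = [CO2*]/α₀ = 4.819×10^-5 / 0.08709 = 0.5534 mmol/L
[CO3²⁻] = α₂·DIC; α₂ = 0.0009332, so [CO3²⁻] = 0.0009332 × 0.5534 = 0.000516 mmol/L = 0.516 μmol/L

[CO3²⁻] = 0.516 μmol/L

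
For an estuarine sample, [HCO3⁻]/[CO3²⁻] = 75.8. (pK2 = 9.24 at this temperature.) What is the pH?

From K2 = [H⁺][CO3²⁻]/[HCO3⁻]:  pH = pK2 − log₁₀([HCO3⁻]/[CO3²⁻])
log₁₀(75.8) = +1.880
pH = 9.24 − (+1.880) = 7.36

pH = 7.36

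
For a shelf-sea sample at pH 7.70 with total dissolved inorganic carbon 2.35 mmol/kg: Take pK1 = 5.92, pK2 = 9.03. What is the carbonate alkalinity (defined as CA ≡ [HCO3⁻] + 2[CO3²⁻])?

CA = 2.42 mmol/kg

CA = [HCO3⁻] + 2[CO3²⁻] = (α₁ + 2α₂)·DIC
At pH 7.70: [H⁺]/K1 = 10^-1.78 = 0.016596, K2/[H⁺] = 10^-1.33 = 0.046774
α₁ = 1/(1 + 0.016596 + 0.046774) = 1/1.0634 = 0.9404; α₂ = α₁·K2/[H⁺] = 0.04399
α₁ + 2α₂ = 1.0284
CA = 1.0284 × 2.35 = 2.42 mmol/kg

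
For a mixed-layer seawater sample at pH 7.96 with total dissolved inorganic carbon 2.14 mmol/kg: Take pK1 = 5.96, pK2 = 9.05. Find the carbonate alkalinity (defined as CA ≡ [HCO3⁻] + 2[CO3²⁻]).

CA = 2.28 mmol/kg

CA = [HCO3⁻] + 2[CO3²⁻] = (α₁ + 2α₂)·DIC
At pH 7.96: [H⁺]/K1 = 10^-2.00 = 0.010000, K2/[H⁺] = 10^-1.09 = 0.081283
α₁ = 1/(1 + 0.010000 + 0.081283) = 1/1.0913 = 0.9164; α₂ = α₁·K2/[H⁺] = 0.07448
α₁ + 2α₂ = 1.0653
CA = 1.0653 × 2.14 = 2.28 mmol/kg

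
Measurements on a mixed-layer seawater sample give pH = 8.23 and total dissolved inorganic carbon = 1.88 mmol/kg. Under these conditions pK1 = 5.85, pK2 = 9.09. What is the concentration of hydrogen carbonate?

α₁ = 1 / (1 + [H⁺]/K1 + K2/[H⁺]) = 1 / (1 + 10^-2.38 + 10^-0.86)
   = 1 / (1 + 0.0041687 + 0.13804) = 1/1.1422 = 0.8755
[HCO3⁻] = α₁ × DIC = 0.8755 × 1.88 = 1.65 mmol/kg

[HCO3⁻] = 1.65 mmol/kg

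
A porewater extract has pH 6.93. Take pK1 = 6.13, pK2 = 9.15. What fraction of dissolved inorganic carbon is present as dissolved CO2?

α₀ = 0.136

α₀ = 1 / (1 + K1/[H⁺] + K1K2/[H⁺]²) = 1 / (1 + 10^+0.80 + 10^-1.42)
   = 1 / (1 + 6.3096 + 0.038019) = 1/7.3476 = 0.1361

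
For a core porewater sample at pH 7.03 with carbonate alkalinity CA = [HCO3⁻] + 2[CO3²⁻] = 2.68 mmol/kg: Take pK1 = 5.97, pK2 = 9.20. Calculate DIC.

DIC = 2.89 mmol/kg

CA = [HCO3⁻] + 2[CO3²⁻] = (α₁ + 2α₂)·DIC
At pH 7.03: [H⁺]/K1 = 10^-1.06 = 0.087096, K2/[H⁺] = 10^-2.17 = 0.0067608
α₁ = 1/(1 + 0.087096 + 0.0067608) = 1/1.0939 = 0.9142; α₂ = α₁·K2/[H⁺] = 0.006181
α₁ + 2α₂ = 0.9266
DIC = CA / (α₁ + 2α₂) = 2.68 / 0.9266 = 2.89 mmol/kg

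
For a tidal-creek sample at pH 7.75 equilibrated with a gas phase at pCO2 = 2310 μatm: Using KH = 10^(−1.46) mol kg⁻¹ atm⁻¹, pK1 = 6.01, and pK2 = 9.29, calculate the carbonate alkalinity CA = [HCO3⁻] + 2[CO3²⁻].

CA = 4.66 mmol/kg

[CO2*] = KH · pCO2 = 10^(−1.46) × 2310×10^-6 = 8.010×10^-5 mol/kg
α₀ = 1/(1 + K1/[H⁺] + K1K2/[H⁺]²) = 1/(1 + 10^+1.74 + 10^+0.20) = 0.01738
DIC = [CO2*]/α₀ = 8.010×10^-5 / 0.01738 = 4.609 mmol/kg
CA = (α₁ + 2α₂)·DIC = (0.9551 + 2×0.02754) × 4.609 = 4.66 mmol/kg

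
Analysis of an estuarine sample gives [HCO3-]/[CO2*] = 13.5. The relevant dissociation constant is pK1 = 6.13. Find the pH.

From K1 = [H⁺][HCO3-]/[CO2*]:  pH = pK1 + log₁₀([HCO3-]/[CO2*])
log₁₀(13.5) = +1.130
pH = 6.13 + (+1.130) = 7.26

pH = 7.26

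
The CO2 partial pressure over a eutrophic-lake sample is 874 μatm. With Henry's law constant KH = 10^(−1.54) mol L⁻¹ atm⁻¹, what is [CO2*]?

KH = 10^(−1.54) = 2.884×10^-2 mol L⁻¹ atm⁻¹
[CO2*] = KH · pCO2 = 2.884×10^-2 × 874×10^-6 atm = 2.52×10^-5 mol/L

[CO2*] = 25.2 μmol/L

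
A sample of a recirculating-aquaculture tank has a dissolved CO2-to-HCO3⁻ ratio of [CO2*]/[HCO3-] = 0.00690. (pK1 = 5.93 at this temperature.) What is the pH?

From K1 = [H⁺][HCO3-]/[CO2*]:  pH = pK1 − log₁₀([CO2*]/[HCO3-])
log₁₀(0.00690) = -2.161
pH = 5.93 − (-2.161) = 8.09

pH = 8.09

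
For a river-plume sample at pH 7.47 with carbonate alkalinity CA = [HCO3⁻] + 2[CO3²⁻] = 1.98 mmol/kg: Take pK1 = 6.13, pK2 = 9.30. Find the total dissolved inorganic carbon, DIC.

DIC = 2.04 mmol/kg

CA = [HCO3⁻] + 2[CO3²⁻] = (α₁ + 2α₂)·DIC
At pH 7.47: [H⁺]/K1 = 10^-1.34 = 0.045709, K2/[H⁺] = 10^-1.83 = 0.014791
α₁ = 1/(1 + 0.045709 + 0.014791) = 1/1.0605 = 0.9430; α₂ = α₁·K2/[H⁺] = 0.01395
α₁ + 2α₂ = 0.9708
DIC = CA / (α₁ + 2α₂) = 1.98 / 0.9708 = 2.04 mmol/kg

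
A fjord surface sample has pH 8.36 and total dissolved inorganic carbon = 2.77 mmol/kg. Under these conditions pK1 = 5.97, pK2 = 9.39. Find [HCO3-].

[HCO3⁻] = 2.52 mmol/kg

α₁ = 1 / (1 + [H⁺]/K1 + K2/[H⁺]) = 1 / (1 + 10^-2.39 + 10^-1.03)
   = 1 / (1 + 0.0040738 + 0.093325) = 1/1.0974 = 0.9112
[HCO3⁻] = α₁ × DIC = 0.9112 × 2.77 = 2.52 mmol/kg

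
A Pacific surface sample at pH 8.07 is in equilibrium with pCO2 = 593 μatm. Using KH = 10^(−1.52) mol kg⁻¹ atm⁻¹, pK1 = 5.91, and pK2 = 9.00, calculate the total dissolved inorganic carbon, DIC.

DIC = 2.91 mmol/kg

[CO2*] = KH · pCO2 = 10^(−1.52) × 593×10^-6 = 1.791×10^-5 mol/kg
α₀ = 1/(1 + K1/[H⁺] + K1K2/[H⁺]²) = 1/(1 + 10^+2.16 + 10^+1.23) = 0.006153
DIC = [CO2*]/α₀ = 1.791×10^-5 / 0.006153 = 2.91 mmol/kg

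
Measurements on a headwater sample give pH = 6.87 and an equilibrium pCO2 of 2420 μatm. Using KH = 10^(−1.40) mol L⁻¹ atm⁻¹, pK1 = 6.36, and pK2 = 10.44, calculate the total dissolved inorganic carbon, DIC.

[CO2*] = KH · pCO2 = 10^(−1.40) × 2420×10^-6 = 9.634×10^-5 mol/L
α₀ = 1/(1 + K1/[H⁺] + K1K2/[H⁺]²) = 1/(1 + 10^+0.51 + 10^-3.06) = 0.2360
DIC = [CO2*]/α₀ = 9.634×10^-5 / 0.2360 = 0.408 mmol/L

DIC = 0.408 mmol/L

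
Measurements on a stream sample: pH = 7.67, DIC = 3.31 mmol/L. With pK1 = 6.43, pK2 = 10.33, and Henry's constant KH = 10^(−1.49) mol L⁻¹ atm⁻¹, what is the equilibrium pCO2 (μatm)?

pCO2 = 5550 μatm

α₀ = 1 / (1 + K1/[H⁺] + K1K2/[H⁺]²) = 1 / (1 + 10^+1.24 + 10^-1.42)
   = 1 / (1 + 17.378 + 0.038019) = 1/18.416 = 0.05430
[CO2*] = α₀ × DIC = 0.05430 × 3.31 = 0.1797 mmol/L
pCO2 = [CO2*]/KH = 1.797×10^-4 / 3.236×10^-2 = 5550 μatm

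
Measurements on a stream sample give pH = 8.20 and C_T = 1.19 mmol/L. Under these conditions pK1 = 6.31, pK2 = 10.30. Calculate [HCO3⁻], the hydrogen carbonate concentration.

[HCO3⁻] = 1.17 mmol/L

α₁ = 1 / (1 + [H⁺]/K1 + K2/[H⁺]) = 1 / (1 + 10^-1.89 + 10^-2.10)
   = 1 / (1 + 0.012882 + 0.0079433) = 1/1.0208 = 0.9796
[HCO3⁻] = α₁ × DIC = 0.9796 × 1.19 = 1.17 mmol/L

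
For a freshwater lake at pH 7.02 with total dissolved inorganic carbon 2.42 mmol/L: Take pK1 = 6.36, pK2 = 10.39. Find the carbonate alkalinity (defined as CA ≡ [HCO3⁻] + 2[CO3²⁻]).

CA = [HCO3⁻] + 2[CO3²⁻] = (α₁ + 2α₂)·DIC
At pH 7.02: [H⁺]/K1 = 10^-0.66 = 0.21878, K2/[H⁺] = 10^-3.37 = 0.00042658
α₁ = 1/(1 + 0.21878 + 0.00042658) = 1/1.2192 = 0.8202; α₂ = α₁·K2/[H⁺] = 0.0003499
α₁ + 2α₂ = 0.8209
CA = 0.8209 × 2.42 = 1.99 mmol/L

CA = 1.99 mmol/L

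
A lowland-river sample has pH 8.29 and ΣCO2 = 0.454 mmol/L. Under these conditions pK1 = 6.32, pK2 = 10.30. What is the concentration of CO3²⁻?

[CO3²⁻] = 4.35 μmol/L

α₂ = 1 / (1 + [H⁺]/K2 + [H⁺]²/(K1K2)) = 1 / (1 + 10^+2.01 + 10^+0.04)
   = 1 / (1 + 102.33 + 1.0965) = 1/104.43 = 0.009576
[CO3²⁻] = α₂ × DIC = 0.009576 × 0.454 = 0.00435 mmol/L = 4.35 μmol/L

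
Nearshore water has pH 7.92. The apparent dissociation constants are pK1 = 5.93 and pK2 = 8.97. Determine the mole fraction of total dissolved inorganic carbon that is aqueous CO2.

α₀ = 0.00931

α₀ = 1 / (1 + K1/[H⁺] + K1K2/[H⁺]²) = 1 / (1 + 10^+1.99 + 10^+0.94)
   = 1 / (1 + 97.724 + 8.7096) = 1/107.43 = 0.009308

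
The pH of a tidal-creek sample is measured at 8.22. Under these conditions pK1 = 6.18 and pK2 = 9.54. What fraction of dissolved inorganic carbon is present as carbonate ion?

α₂ = 1 / (1 + [H⁺]/K2 + [H⁺]²/(K1K2)) = 1 / (1 + 10^+1.32 + 10^-0.72)
   = 1 / (1 + 20.893 + 0.19055) = 1/22.084 = 0.04528

α₂ = 0.0453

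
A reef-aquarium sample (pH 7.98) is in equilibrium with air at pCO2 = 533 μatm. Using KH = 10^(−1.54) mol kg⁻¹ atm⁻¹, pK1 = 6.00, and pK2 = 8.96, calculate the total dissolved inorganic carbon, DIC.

[CO2*] = KH · pCO2 = 10^(−1.54) × 533×10^-6 = 1.537×10^-5 mol/kg
α₀ = 1/(1 + K1/[H⁺] + K1K2/[H⁺]²) = 1/(1 + 10^+1.98 + 10^+1.00) = 0.009390
DIC = [CO2*]/α₀ = 1.537×10^-5 / 0.009390 = 1.64 mmol/kg

DIC = 1.64 mmol/kg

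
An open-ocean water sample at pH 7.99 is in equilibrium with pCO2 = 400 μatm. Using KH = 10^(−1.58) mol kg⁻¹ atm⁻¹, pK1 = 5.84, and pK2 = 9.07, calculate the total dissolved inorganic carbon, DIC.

DIC = 1.62 mmol/kg

[CO2*] = KH · pCO2 = 10^(−1.58) × 400×10^-6 = 1.052×10^-5 mol/kg
α₀ = 1/(1 + K1/[H⁺] + K1K2/[H⁺]²) = 1/(1 + 10^+2.15 + 10^+1.07) = 0.006493
DIC = [CO2*]/α₀ = 1.052×10^-5 / 0.006493 = 1.62 mmol/kg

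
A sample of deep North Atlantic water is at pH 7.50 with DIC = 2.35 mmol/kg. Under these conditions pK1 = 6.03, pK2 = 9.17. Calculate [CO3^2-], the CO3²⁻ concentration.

α₂ = 1 / (1 + [H⁺]/K2 + [H⁺]²/(K1K2)) = 1 / (1 + 10^+1.67 + 10^+0.20)
   = 1 / (1 + 46.774 + 1.5849) = 1/49.358 = 0.02026
[CO3²⁻] = α₂ × DIC = 0.02026 × 2.35 = 0.0476 mmol/kg

[CO3²⁻] = 0.0476 mmol/kg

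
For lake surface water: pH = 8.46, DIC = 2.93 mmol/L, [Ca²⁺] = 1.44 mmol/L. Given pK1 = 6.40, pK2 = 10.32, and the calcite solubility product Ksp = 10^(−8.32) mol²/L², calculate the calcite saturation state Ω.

α₂ = 1 / (1 + [H⁺]/K2 + [H⁺]²/(K1K2)) = 1 / (1 + 10^+1.86 + 10^-0.20)
   = 1 / (1 + 72.444 + 0.63096) = 1/74.075 = 0.01350
[CO3²⁻] = α₂ × DIC = 0.01350 × 2.93 = 0.03955 mmol/L
Ksp = 10^(−8.32) = 4.786×10^-9
Ω = [Ca²⁺][CO3²⁻]/Ksp = (1.44×10^-3)(3.955×10^-5) / 4.786×10^-9 = 11.9

Ω = 11.9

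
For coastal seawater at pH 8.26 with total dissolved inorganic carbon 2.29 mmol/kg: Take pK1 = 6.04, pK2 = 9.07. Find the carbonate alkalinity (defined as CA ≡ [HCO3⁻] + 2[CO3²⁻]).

CA = 2.58 mmol/kg

CA = [HCO3⁻] + 2[CO3²⁻] = (α₁ + 2α₂)·DIC
At pH 8.26: [H⁺]/K1 = 10^-2.22 = 0.0060256, K2/[H⁺] = 10^-0.81 = 0.15488
α₁ = 1/(1 + 0.0060256 + 0.15488) = 1/1.1609 = 0.8614; α₂ = α₁·K2/[H⁺] = 0.1334
α₁ + 2α₂ = 1.1282
CA = 1.1282 × 2.29 = 2.58 mmol/kg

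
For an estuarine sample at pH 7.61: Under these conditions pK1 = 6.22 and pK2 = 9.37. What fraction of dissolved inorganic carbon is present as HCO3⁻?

α₁ = 1 / (1 + [H⁺]/K1 + K2/[H⁺]) = 1 / (1 + 10^-1.39 + 10^-1.76)
   = 1 / (1 + 0.040738 + 0.017378) = 1/1.0581 = 0.9451

α₁ = 0.945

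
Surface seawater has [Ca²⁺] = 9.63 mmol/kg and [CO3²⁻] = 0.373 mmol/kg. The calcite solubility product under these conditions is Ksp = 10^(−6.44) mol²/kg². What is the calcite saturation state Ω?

Ksp = 10^(−6.44) = 3.631×10^-7
Ω = [Ca²⁺][CO3²⁻]/Ksp = (9.63×10^-3)(0.373×10^-3) / 3.631×10^-7 = 9.89

Ω = 9.89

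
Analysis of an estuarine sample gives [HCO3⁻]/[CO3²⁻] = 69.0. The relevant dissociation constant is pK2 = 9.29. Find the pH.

pH = 7.45

From K2 = [H⁺][CO3²⁻]/[HCO3⁻]:  pH = pK2 − log₁₀([HCO3⁻]/[CO3²⁻])
log₁₀(69.0) = +1.839
pH = 9.29 − (+1.839) = 7.45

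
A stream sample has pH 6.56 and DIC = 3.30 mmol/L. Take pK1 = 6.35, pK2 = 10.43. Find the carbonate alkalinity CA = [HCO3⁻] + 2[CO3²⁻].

CA = 2.04 mmol/L

CA = [HCO3⁻] + 2[CO3²⁻] = (α₁ + 2α₂)·DIC
At pH 6.56: [H⁺]/K1 = 10^-0.21 = 0.61660, K2/[H⁺] = 10^-3.87 = 0.00013490
α₁ = 1/(1 + 0.61660 + 0.00013490) = 1/1.6167 = 0.6185; α₂ = α₁·K2/[H⁺] = 8.344×10^-5
α₁ + 2α₂ = 0.6187
CA = 0.6187 × 3.30 = 2.04 mmol/L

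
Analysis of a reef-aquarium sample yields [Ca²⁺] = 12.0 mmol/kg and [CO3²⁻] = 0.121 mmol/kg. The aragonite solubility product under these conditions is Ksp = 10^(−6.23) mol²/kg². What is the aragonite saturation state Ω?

Ω = 2.47

Ksp = 10^(−6.23) = 5.888×10^-7
Ω = [Ca²⁺][CO3²⁻]/Ksp = (12.0×10^-3)(0.121×10^-3) / 5.888×10^-7 = 2.47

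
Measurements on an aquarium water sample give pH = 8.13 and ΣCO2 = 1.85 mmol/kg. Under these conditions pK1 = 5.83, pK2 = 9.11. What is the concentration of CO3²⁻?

[CO3²⁻] = 0.175 mmol/kg

α₂ = 1 / (1 + [H⁺]/K2 + [H⁺]²/(K1K2)) = 1 / (1 + 10^+0.98 + 10^-1.32)
   = 1 / (1 + 9.5499 + 0.047863) = 1/10.598 = 0.09436
[CO3²⁻] = α₂ × DIC = 0.09436 × 1.85 = 0.175 mmol/kg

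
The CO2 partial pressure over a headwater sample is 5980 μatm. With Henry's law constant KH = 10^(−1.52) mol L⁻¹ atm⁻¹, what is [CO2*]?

[CO2*] = 181 μmol/L

KH = 10^(−1.52) = 3.020×10^-2 mol L⁻¹ atm⁻¹
[CO2*] = KH · pCO2 = 3.020×10^-2 × 5980×10^-6 atm = 1.81×10^-4 mol/L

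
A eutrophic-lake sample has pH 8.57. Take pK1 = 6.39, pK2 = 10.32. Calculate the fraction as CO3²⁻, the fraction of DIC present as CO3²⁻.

α₂ = 1 / (1 + [H⁺]/K2 + [H⁺]²/(K1K2)) = 1 / (1 + 10^+1.75 + 10^-0.43)
   = 1 / (1 + 56.234 + 0.37154) = 1/57.606 = 0.01736

α₂ = 0.0174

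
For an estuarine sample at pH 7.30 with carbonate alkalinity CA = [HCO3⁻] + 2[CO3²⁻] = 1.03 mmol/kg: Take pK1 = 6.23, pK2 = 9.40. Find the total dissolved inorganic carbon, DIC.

CA = [HCO3⁻] + 2[CO3²⁻] = (α₁ + 2α₂)·DIC
At pH 7.30: [H⁺]/K1 = 10^-1.07 = 0.085114, K2/[H⁺] = 10^-2.10 = 0.0079433
α₁ = 1/(1 + 0.085114 + 0.0079433) = 1/1.0931 = 0.9149; α₂ = α₁·K2/[H⁺] = 0.007267
α₁ + 2α₂ = 0.9294
DIC = CA / (α₁ + 2α₂) = 1.03 / 0.9294 = 1.11 mmol/kg

DIC = 1.11 mmol/kg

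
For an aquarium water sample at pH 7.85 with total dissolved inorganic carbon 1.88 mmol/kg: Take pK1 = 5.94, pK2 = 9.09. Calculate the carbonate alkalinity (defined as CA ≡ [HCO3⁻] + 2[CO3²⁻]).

CA = 1.96 mmol/kg

CA = [HCO3⁻] + 2[CO3²⁻] = (α₁ + 2α₂)·DIC
At pH 7.85: [H⁺]/K1 = 10^-1.91 = 0.012303, K2/[H⁺] = 10^-1.24 = 0.057544
α₁ = 1/(1 + 0.012303 + 0.057544) = 1/1.0698 = 0.9347; α₂ = α₁·K2/[H⁺] = 0.05379
α₁ + 2α₂ = 1.0423
CA = 1.0423 × 1.88 = 1.96 mmol/kg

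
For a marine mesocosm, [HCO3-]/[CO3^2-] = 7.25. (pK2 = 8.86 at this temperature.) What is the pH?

From K2 = [H⁺][CO3^2-]/[HCO3-]:  pH = pK2 − log₁₀([HCO3-]/[CO3^2-])
log₁₀(7.25) = +0.860
pH = 8.86 − (+0.860) = 8.00

pH = 8.00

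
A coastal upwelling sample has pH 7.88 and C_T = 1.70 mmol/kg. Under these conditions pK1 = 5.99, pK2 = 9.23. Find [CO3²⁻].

[CO3²⁻] = 0.0718 mmol/kg

α₂ = 1 / (1 + [H⁺]/K2 + [H⁺]²/(K1K2)) = 1 / (1 + 10^+1.35 + 10^-0.54)
   = 1 / (1 + 22.387 + 0.28840) = 1/23.676 = 0.04224
[CO3²⁻] = α₂ × DIC = 0.04224 × 1.70 = 0.0718 mmol/kg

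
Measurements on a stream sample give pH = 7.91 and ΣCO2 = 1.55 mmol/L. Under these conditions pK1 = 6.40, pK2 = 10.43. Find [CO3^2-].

[CO3²⁻] = 4.53 μmol/L

α₂ = 1 / (1 + [H⁺]/K2 + [H⁺]²/(K1K2)) = 1 / (1 + 10^+2.52 + 10^+1.01)
   = 1 / (1 + 331.13 + 10.233) = 1/342.36 = 0.002921
[CO3²⁻] = α₂ × DIC = 0.002921 × 1.55 = 0.00453 mmol/L = 4.53 μmol/L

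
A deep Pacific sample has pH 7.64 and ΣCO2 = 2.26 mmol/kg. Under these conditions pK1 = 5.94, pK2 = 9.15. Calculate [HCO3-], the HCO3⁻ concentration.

α₁ = 1 / (1 + [H⁺]/K1 + K2/[H⁺]) = 1 / (1 + 10^-1.70 + 10^-1.51)
   = 1 / (1 + 0.019953 + 0.030903) = 1/1.0509 = 0.9516
[HCO3⁻] = α₁ × DIC = 0.9516 × 2.26 = 2.15 mmol/kg

[HCO3⁻] = 2.15 mmol/kg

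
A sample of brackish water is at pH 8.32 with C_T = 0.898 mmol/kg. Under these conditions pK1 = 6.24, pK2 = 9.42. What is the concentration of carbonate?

[CO3²⁻] = 0.0656 mmol/kg

α₂ = 1 / (1 + [H⁺]/K2 + [H⁺]²/(K1K2)) = 1 / (1 + 10^+1.10 + 10^-0.98)
   = 1 / (1 + 12.589 + 0.10471) = 1/13.694 = 0.07302
[CO3²⁻] = α₂ × DIC = 0.07302 × 0.898 = 0.0656 mmol/kg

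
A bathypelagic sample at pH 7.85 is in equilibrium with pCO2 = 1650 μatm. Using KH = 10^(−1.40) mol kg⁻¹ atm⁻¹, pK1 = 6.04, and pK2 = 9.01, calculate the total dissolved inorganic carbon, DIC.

DIC = 4.60 mmol/kg

[CO2*] = KH · pCO2 = 10^(−1.40) × 1650×10^-6 = 6.569×10^-5 mol/kg
α₀ = 1/(1 + K1/[H⁺] + K1K2/[H⁺]²) = 1/(1 + 10^+1.81 + 10^+0.65) = 0.01428
DIC = [CO2*]/α₀ = 6.569×10^-5 / 0.01428 = 4.60 mmol/kg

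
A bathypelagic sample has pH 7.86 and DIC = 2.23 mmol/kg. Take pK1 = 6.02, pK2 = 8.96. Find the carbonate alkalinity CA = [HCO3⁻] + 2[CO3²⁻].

CA = 2.36 mmol/kg

CA = [HCO3⁻] + 2[CO3²⁻] = (α₁ + 2α₂)·DIC
At pH 7.86: [H⁺]/K1 = 10^-1.84 = 0.014454, K2/[H⁺] = 10^-1.10 = 0.079433
α₁ = 1/(1 + 0.014454 + 0.079433) = 1/1.0939 = 0.9142; α₂ = α₁·K2/[H⁺] = 0.07262
α₁ + 2α₂ = 1.0594
CA = 1.0594 × 2.23 = 2.36 mmol/kg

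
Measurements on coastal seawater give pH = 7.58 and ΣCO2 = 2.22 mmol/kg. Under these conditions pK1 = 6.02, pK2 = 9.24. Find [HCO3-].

[HCO3⁻] = 2.12 mmol/kg

α₁ = 1 / (1 + [H⁺]/K1 + K2/[H⁺]) = 1 / (1 + 10^-1.56 + 10^-1.66)
   = 1 / (1 + 0.027542 + 0.021878) = 1/1.0494 = 0.9529
[HCO3⁻] = α₁ × DIC = 0.9529 × 2.22 = 2.12 mmol/kg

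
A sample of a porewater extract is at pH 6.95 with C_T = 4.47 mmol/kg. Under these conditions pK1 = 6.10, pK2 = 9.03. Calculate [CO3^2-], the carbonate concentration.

α₂ = 1 / (1 + [H⁺]/K2 + [H⁺]²/(K1K2)) = 1 / (1 + 10^+2.08 + 10^+1.23)
   = 1 / (1 + 120.23 + 16.982) = 1/138.21 = 0.007235
[CO3²⁻] = α₂ × DIC = 0.007235 × 4.47 = 0.0323 mmol/kg

[CO3²⁻] = 0.0323 mmol/kg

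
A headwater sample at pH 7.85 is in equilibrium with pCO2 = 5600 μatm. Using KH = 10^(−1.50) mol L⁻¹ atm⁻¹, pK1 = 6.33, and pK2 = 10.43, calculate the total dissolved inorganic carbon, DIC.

DIC = 6.06 mmol/L

[CO2*] = KH · pCO2 = 10^(−1.50) × 5600×10^-6 = 1.771×10^-4 mol/L
α₀ = 1/(1 + K1/[H⁺] + K1K2/[H⁺]²) = 1/(1 + 10^+1.52 + 10^-1.06) = 0.02924
DIC = [CO2*]/α₀ = 1.771×10^-4 / 0.02924 = 6.06 mmol/L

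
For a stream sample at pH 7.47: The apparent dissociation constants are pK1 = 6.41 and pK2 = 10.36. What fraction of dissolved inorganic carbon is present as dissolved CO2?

α₀ = 1 / (1 + K1/[H⁺] + K1K2/[H⁺]²) = 1 / (1 + 10^+1.06 + 10^-1.83)
   = 1 / (1 + 11.482 + 0.014791) = 1/12.496 = 0.08002

α₀ = 0.0800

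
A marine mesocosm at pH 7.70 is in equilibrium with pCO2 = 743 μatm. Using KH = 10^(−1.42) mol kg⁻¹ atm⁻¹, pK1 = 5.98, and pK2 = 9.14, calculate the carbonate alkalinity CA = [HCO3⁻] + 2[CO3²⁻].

[CO2*] = KH · pCO2 = 10^(−1.42) × 743×10^-6 = 2.825×10^-5 mol/kg
α₀ = 1/(1 + K1/[H⁺] + K1K2/[H⁺]²) = 1/(1 + 10^+1.72 + 10^+0.28) = 0.01806
DIC = [CO2*]/α₀ = 2.825×10^-5 / 0.01806 = 1.565 mmol/kg
CA = (α₁ + 2α₂)·DIC = (0.9475 + 2×0.03440) × 1.565 = 1.59 mmol/kg

CA = 1.59 mmol/kg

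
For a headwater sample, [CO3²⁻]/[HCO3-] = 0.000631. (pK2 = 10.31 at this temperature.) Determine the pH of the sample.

pH = 7.11

From K2 = [H⁺][CO3²⁻]/[HCO3-]:  pH = pK2 + log₁₀([CO3²⁻]/[HCO3-])
log₁₀(0.000631) = -3.200
pH = 10.31 + (-3.200) = 7.11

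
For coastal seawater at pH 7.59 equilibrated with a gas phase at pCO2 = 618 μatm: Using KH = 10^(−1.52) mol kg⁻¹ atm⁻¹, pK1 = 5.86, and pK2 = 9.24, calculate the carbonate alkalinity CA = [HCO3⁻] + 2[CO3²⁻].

CA = 1.05 mmol/kg

[CO2*] = KH · pCO2 = 10^(−1.52) × 618×10^-6 = 1.866×10^-5 mol/kg
α₀ = 1/(1 + K1/[H⁺] + K1K2/[H⁺]²) = 1/(1 + 10^+1.73 + 10^+0.08) = 0.01789
DIC = [CO2*]/α₀ = 1.866×10^-5 / 0.01789 = 1.043 mmol/kg
CA = (α₁ + 2α₂)·DIC = (0.9606 + 2×0.02151) × 1.043 = 1.05 mmol/kg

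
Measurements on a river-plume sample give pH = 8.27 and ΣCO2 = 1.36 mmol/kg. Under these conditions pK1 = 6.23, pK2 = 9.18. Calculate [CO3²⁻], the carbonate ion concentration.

[CO3²⁻] = 0.148 mmol/kg

α₂ = 1 / (1 + [H⁺]/K2 + [H⁺]²/(K1K2)) = 1 / (1 + 10^+0.91 + 10^-1.13)
   = 1 / (1 + 8.1283 + 0.074131) = 1/9.2024 = 0.1087
[CO3²⁻] = α₂ × DIC = 0.1087 × 1.36 = 0.148 mmol/kg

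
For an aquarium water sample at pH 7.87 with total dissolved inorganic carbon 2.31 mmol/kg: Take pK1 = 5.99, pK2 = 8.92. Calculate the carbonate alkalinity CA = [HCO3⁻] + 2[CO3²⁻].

CA = 2.47 mmol/kg

CA = [HCO3⁻] + 2[CO3²⁻] = (α₁ + 2α₂)·DIC
At pH 7.87: [H⁺]/K1 = 10^-1.88 = 0.013183, K2/[H⁺] = 10^-1.05 = 0.089125
α₁ = 1/(1 + 0.013183 + 0.089125) = 1/1.1023 = 0.9072; α₂ = α₁·K2/[H⁺] = 0.08085
α₁ + 2α₂ = 1.0689
CA = 1.0689 × 2.31 = 2.47 mmol/kg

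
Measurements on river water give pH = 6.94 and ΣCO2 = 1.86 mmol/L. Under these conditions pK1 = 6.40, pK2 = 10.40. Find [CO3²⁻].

α₂ = 1 / (1 + [H⁺]/K2 + [H⁺]²/(K1K2)) = 1 / (1 + 10^+3.46 + 10^+2.92)
   = 1 / (1 + 2884.0 + 831.76) = 1/3716.8 = 0.0002690
[CO3²⁻] = α₂ × DIC = 0.0002690 × 1.86 = 0.000500 mmol/L = 0.500 μmol/L

[CO3²⁻] = 0.500 μmol/L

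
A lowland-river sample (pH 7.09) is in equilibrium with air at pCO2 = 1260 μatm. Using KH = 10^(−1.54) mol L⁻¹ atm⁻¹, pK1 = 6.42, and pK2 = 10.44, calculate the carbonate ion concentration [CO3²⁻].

[CO2*] = KH · pCO2 = 10^(−1.54) × 1260×10^-6 = 3.634×10^-5 mol/L
α₀ = 1/(1 + K1/[H⁺] + K1K2/[H⁺]²) = 1/(1 + 10^+0.67 + 10^-2.68) = 0.1761
DIC = [CO2*]/α₀ = 3.634×10^-5 / 0.1761 = 0.2064 mmol/L
[CO3²⁻] = α₂·DIC; α₂ = 0.0003679, so [CO3²⁻] = 0.0003679 × 0.2064 = 7.59×10^-5 mmol/L = 0.0759 μmol/L

[CO3²⁻] = 0.0759 μmol/L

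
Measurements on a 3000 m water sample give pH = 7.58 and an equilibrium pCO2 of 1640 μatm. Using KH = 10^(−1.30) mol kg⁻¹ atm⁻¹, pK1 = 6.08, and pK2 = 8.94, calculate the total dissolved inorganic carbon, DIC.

DIC = 2.79 mmol/kg

[CO2*] = KH · pCO2 = 10^(−1.30) × 1640×10^-6 = 8.219×10^-5 mol/kg
α₀ = 1/(1 + K1/[H⁺] + K1K2/[H⁺]²) = 1/(1 + 10^+1.50 + 10^+0.14) = 0.02941
DIC = [CO2*]/α₀ = 8.219×10^-5 / 0.02941 = 2.79 mmol/kg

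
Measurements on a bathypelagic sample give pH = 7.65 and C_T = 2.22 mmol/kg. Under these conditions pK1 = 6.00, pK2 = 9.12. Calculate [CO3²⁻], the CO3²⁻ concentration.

α₂ = 1 / (1 + [H⁺]/K2 + [H⁺]²/(K1K2)) = 1 / (1 + 10^+1.47 + 10^-0.18)
   = 1 / (1 + 29.512 + 0.66069) = 1/31.173 = 0.03208
[CO3²⁻] = α₂ × DIC = 0.03208 × 2.22 = 0.0712 mmol/kg

[CO3²⁻] = 0.0712 mmol/kg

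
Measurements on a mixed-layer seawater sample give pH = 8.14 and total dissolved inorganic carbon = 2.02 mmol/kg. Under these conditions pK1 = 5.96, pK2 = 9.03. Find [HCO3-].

[HCO3⁻] = 1.78 mmol/kg

α₁ = 1 / (1 + [H⁺]/K1 + K2/[H⁺]) = 1 / (1 + 10^-2.18 + 10^-0.89)
   = 1 / (1 + 0.0066069 + 0.12882) = 1/1.1354 = 0.8807
[HCO3⁻] = α₁ × DIC = 0.8807 × 2.02 = 1.78 mmol/kg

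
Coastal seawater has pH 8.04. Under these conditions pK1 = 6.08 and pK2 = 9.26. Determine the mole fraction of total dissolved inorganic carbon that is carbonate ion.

α₂ = 0.0562

α₂ = 1 / (1 + [H⁺]/K2 + [H⁺]²/(K1K2)) = 1 / (1 + 10^+1.22 + 10^-0.74)
   = 1 / (1 + 16.596 + 0.18197) = 1/17.778 = 0.05625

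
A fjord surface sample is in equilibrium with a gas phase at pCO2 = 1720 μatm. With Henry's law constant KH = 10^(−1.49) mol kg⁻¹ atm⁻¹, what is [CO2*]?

[CO2*] = 55.7 μmol/kg

KH = 10^(−1.49) = 3.236×10^-2 mol kg⁻¹ atm⁻¹
[CO2*] = KH · pCO2 = 3.236×10^-2 × 1720×10^-6 atm = 5.57×10^-5 mol/kg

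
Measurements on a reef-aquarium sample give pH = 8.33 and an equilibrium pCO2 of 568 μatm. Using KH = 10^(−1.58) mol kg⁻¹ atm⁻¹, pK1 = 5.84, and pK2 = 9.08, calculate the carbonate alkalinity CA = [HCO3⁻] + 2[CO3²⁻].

[CO2*] = KH · pCO2 = 10^(−1.58) × 568×10^-6 = 1.494×10^-5 mol/kg
α₀ = 1/(1 + K1/[H⁺] + K1K2/[H⁺]²) = 1/(1 + 10^+2.49 + 10^+1.74) = 0.002740
DIC = [CO2*]/α₀ = 1.494×10^-5 / 0.002740 = 5.453 mmol/kg
CA = (α₁ + 2α₂)·DIC = (0.8467 + 2×0.1506) × 5.453 = 6.26 mmol/kg

CA = 6.26 mmol/kg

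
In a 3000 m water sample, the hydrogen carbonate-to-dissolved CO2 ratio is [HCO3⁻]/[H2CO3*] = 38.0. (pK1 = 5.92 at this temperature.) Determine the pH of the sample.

pH = 7.50

From K1 = [H⁺][HCO3⁻]/[H2CO3*]:  pH = pK1 + log₁₀([HCO3⁻]/[H2CO3*])
log₁₀(38.0) = +1.580
pH = 5.92 + (+1.580) = 7.50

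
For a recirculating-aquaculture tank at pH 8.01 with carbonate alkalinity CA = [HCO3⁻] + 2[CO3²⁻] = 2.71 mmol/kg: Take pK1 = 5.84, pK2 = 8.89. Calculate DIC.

DIC = 2.44 mmol/kg

CA = [HCO3⁻] + 2[CO3²⁻] = (α₁ + 2α₂)·DIC
At pH 8.01: [H⁺]/K1 = 10^-2.17 = 0.0067608, K2/[H⁺] = 10^-0.88 = 0.13183
α₁ = 1/(1 + 0.0067608 + 0.13183) = 1/1.1386 = 0.8783; α₂ = α₁·K2/[H⁺] = 0.1158
α₁ + 2α₂ = 1.1098
DIC = CA / (α₁ + 2α₂) = 2.71 / 1.1098 = 2.44 mmol/kg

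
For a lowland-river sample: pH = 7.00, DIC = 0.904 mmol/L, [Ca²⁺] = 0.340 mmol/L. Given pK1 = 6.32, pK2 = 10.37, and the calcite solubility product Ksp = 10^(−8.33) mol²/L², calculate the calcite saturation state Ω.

α₂ = 1 / (1 + [H⁺]/K2 + [H⁺]²/(K1K2)) = 1 / (1 + 10^+3.37 + 10^+2.69)
   = 1 / (1 + 2344.2 + 489.78) = 1/2835.0 = 0.0003527
[CO3²⁻] = α₂ × DIC = 0.0003527 × 0.904 = 0.0003189 mmol/L = 0.3189 μmol/L
Ksp = 10^(−8.33) = 4.677×10^-9
Ω = [Ca²⁺][CO3²⁻]/Ksp = (0.340×10^-3)(3.189×10^-7) / 4.677×10^-9 = 0.0232

Ω = 0.0232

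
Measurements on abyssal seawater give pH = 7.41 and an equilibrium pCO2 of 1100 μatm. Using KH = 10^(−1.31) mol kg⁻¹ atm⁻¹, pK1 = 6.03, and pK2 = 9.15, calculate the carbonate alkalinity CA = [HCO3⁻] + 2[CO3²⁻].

CA = 1.34 mmol/kg

[CO2*] = KH · pCO2 = 10^(−1.31) × 1100×10^-6 = 5.388×10^-5 mol/kg
α₀ = 1/(1 + K1/[H⁺] + K1K2/[H⁺]²) = 1/(1 + 10^+1.38 + 10^-0.36) = 0.03933
DIC = [CO2*]/α₀ = 5.388×10^-5 / 0.03933 = 1.370 mmol/kg
CA = (α₁ + 2α₂)·DIC = (0.9435 + 2×0.01717) × 1.370 = 1.34 mmol/kg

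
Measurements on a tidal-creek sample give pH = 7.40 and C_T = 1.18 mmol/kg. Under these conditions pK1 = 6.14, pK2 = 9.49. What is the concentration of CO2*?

α₀ = 1 / (1 + K1/[H⁺] + K1K2/[H⁺]²) = 1 / (1 + 10^+1.26 + 10^-0.83)
   = 1 / (1 + 18.197 + 0.14791) = 1/19.345 = 0.05169
[CO2*] = α₀ × DIC = 0.05169 × 1.18 = 0.0610 mmol/kg

[CO2*] = 0.0610 mmol/kg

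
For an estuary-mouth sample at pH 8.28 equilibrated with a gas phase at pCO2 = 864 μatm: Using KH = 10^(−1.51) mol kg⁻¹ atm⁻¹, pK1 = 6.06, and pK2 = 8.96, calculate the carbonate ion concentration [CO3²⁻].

[CO3²⁻] = 0.926 mmol/kg

[CO2*] = KH · pCO2 = 10^(−1.51) × 864×10^-6 = 2.670×10^-5 mol/kg
α₀ = 1/(1 + K1/[H⁺] + K1K2/[H⁺]²) = 1/(1 + 10^+2.22 + 10^+1.54) = 0.004960
DIC = [CO2*]/α₀ = 2.670×10^-5 / 0.004960 = 5.384 mmol/kg
[CO3²⁻] = α₂·DIC; α₂ = 0.1720, so [CO3²⁻] = 0.1720 × 5.384 = 0.926 mmol/kg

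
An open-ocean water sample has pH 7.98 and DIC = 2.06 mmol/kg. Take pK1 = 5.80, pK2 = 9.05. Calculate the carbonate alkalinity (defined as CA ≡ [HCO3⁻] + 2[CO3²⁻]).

CA = 2.21 mmol/kg

CA = [HCO3⁻] + 2[CO3²⁻] = (α₁ + 2α₂)·DIC
At pH 7.98: [H⁺]/K1 = 10^-2.18 = 0.0066069, K2/[H⁺] = 10^-1.07 = 0.085114
α₁ = 1/(1 + 0.0066069 + 0.085114) = 1/1.0917 = 0.9160; α₂ = α₁·K2/[H⁺] = 0.07796
α₁ + 2α₂ = 1.0719
CA = 1.0719 × 2.06 = 2.21 mmol/kg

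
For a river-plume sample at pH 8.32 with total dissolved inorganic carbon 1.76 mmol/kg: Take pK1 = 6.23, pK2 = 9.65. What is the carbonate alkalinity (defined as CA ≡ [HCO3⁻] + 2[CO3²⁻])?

CA = 1.82 mmol/kg

CA = [HCO3⁻] + 2[CO3²⁻] = (α₁ + 2α₂)·DIC
At pH 8.32: [H⁺]/K1 = 10^-2.09 = 0.0081283, K2/[H⁺] = 10^-1.33 = 0.046774
α₁ = 1/(1 + 0.0081283 + 0.046774) = 1/1.0549 = 0.9480; α₂ = α₁·K2/[H⁺] = 0.04434
α₁ + 2α₂ = 1.0366
CA = 1.0366 × 1.76 = 1.82 mmol/kg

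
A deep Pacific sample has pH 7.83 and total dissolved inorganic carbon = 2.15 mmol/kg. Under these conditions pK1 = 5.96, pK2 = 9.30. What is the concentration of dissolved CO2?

α₀ = 1 / (1 + K1/[H⁺] + K1K2/[H⁺]²) = 1 / (1 + 10^+1.87 + 10^+0.40)
   = 1 / (1 + 74.131 + 2.5119) = 1/77.643 = 0.01288
[CO2*] = α₀ × DIC = 0.01288 × 2.15 = 0.0277 mmol/kg

[CO2*] = 0.0277 mmol/kg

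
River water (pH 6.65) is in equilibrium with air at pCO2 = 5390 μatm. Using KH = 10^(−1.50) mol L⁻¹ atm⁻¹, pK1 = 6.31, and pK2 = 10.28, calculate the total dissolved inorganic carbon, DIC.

[CO2*] = KH · pCO2 = 10^(−1.50) × 5390×10^-6 = 1.704×10^-4 mol/L
α₀ = 1/(1 + K1/[H⁺] + K1K2/[H⁺]²) = 1/(1 + 10^+0.34 + 10^-3.29) = 0.3136
DIC = [CO2*]/α₀ = 1.704×10^-4 / 0.3136 = 0.543 mmol/L

DIC = 0.543 mmol/L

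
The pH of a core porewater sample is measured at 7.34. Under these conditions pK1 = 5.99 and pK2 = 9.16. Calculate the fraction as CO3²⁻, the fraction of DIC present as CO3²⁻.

α₂ = 1 / (1 + [H⁺]/K2 + [H⁺]²/(K1K2)) = 1 / (1 + 10^+1.82 + 10^+0.47)
   = 1 / (1 + 66.069 + 2.9512) = 1/70.021 = 0.01428

α₂ = 0.0143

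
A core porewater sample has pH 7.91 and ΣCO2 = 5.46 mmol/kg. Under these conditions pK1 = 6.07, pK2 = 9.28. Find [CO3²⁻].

[CO3²⁻] = 0.220 mmol/kg

α₂ = 1 / (1 + [H⁺]/K2 + [H⁺]²/(K1K2)) = 1 / (1 + 10^+1.37 + 10^-0.47)
   = 1 / (1 + 23.442 + 0.33884) = 1/24.781 = 0.04035
[CO3²⁻] = α₂ × DIC = 0.04035 × 5.46 = 0.220 mmol/kg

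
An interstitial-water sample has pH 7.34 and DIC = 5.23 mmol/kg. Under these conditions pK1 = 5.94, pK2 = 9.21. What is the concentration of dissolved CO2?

α₀ = 1 / (1 + K1/[H⁺] + K1K2/[H⁺]²) = 1 / (1 + 10^+1.40 + 10^-0.47)
   = 1 / (1 + 25.119 + 0.33884) = 1/26.458 = 0.03780
[CO2*] = α₀ × DIC = 0.03780 × 5.23 = 0.198 mmol/kg

[CO2*] = 0.198 mmol/kg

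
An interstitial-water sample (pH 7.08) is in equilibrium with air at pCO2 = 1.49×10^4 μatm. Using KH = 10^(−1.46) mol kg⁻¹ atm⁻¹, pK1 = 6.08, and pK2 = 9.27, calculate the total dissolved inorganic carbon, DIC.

DIC = 5.72 mmol/kg

[CO2*] = KH · pCO2 = 10^(−1.46) × 1.49×10^4×10^-6 = 5.166×10^-4 mol/kg
α₀ = 1/(1 + K1/[H⁺] + K1K2/[H⁺]²) = 1/(1 + 10^+1.00 + 10^-1.19) = 0.09038
DIC = [CO2*]/α₀ = 5.166×10^-4 / 0.09038 = 5.72 mmol/kg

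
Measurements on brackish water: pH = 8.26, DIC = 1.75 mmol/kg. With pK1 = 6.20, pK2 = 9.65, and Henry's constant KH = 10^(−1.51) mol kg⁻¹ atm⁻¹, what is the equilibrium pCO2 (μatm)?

α₀ = 1 / (1 + K1/[H⁺] + K1K2/[H⁺]²) = 1 / (1 + 10^+2.06 + 10^+0.67)
   = 1 / (1 + 114.82 + 4.6774) = 1/120.49 = 0.008299
[CO2*] = α₀ × DIC = 0.008299 × 1.75 = 0.01452 mmol/kg = 14.52 μmol/kg
pCO2 = [CO2*]/KH = 1.452×10^-5 / 3.090×10^-2 = 470 μatm

pCO2 = 470 μatm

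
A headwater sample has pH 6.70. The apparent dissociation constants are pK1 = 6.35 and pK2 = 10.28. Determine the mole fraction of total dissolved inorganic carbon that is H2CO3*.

α₀ = 1 / (1 + K1/[H⁺] + K1K2/[H⁺]²) = 1 / (1 + 10^+0.35 + 10^-3.23)
   = 1 / (1 + 2.2387 + 0.00058884) = 1/3.2393 = 0.3087

α₀ = 0.309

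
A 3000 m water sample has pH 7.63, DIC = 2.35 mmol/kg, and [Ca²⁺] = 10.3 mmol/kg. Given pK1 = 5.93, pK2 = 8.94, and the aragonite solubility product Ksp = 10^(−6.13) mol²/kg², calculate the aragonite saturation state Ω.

Ω = 1.50

α₂ = 1 / (1 + [H⁺]/K2 + [H⁺]²/(K1K2)) = 1 / (1 + 10^+1.31 + 10^-0.39)
   = 1 / (1 + 20.417 + 0.40738) = 1/21.825 = 0.04582
[CO3²⁻] = α₂ × DIC = 0.04582 × 2.35 = 0.1077 mmol/kg
Ksp = 10^(−6.13) = 7.413×10^-7
Ω = [Ca²⁺][CO3²⁻]/Ksp = (10.3×10^-3)(1.077×10^-4) / 7.413×10^-7 = 1.50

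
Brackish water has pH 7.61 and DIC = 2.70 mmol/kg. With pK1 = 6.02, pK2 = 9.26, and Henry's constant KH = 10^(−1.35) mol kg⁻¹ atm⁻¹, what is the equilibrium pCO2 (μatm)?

pCO2 = 1480 μatm

α₀ = 1 / (1 + K1/[H⁺] + K1K2/[H⁺]²) = 1 / (1 + 10^+1.59 + 10^-0.06)
   = 1 / (1 + 38.905 + 0.87096) = 1/40.775 = 0.02452
[CO2*] = α₀ × DIC = 0.02452 × 2.70 = 0.06622 mmol/kg
pCO2 = [CO2*]/KH = 6.622×10^-5 / 4.467×10^-2 = 1480 μatm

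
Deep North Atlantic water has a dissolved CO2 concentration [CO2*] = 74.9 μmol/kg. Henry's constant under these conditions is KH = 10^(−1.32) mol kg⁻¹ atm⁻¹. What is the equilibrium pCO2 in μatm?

KH = 10^(−1.32) = 4.786×10^-2 mol kg⁻¹ atm⁻¹
pCO2 = [CO2*]/KH = 74.9×10^-6 / 4.786×10^-2 = 1.56×10^-3 atm = 1560 μatm

pCO2 = 1560 μatm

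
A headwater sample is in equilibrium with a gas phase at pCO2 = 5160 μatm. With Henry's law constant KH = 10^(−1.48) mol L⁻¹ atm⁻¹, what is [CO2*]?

KH = 10^(−1.48) = 3.311×10^-2 mol L⁻¹ atm⁻¹
[CO2*] = KH · pCO2 = 3.311×10^-2 × 5160×10^-6 atm = 1.71×10^-4 mol/L

[CO2*] = 171 μmol/L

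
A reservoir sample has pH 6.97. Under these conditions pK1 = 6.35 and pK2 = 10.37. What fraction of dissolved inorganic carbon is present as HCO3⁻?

α₁ = 1 / (1 + [H⁺]/K1 + K2/[H⁺]) = 1 / (1 + 10^-0.62 + 10^-3.40)
   = 1 / (1 + 0.23988 + 0.00039811) = 1/1.2403 = 0.8063

α₁ = 0.806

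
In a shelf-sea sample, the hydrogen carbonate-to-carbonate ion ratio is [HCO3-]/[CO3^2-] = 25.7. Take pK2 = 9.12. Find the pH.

From K2 = [H⁺][CO3^2-]/[HCO3-]:  pH = pK2 − log₁₀([HCO3-]/[CO3^2-])
log₁₀(25.7) = +1.410
pH = 9.12 − (+1.410) = 7.71

pH = 7.71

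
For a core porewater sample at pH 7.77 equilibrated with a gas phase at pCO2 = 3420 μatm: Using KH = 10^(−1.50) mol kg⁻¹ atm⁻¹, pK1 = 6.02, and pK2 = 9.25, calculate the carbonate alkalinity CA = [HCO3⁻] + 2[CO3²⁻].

CA = 6.48 mmol/kg

[CO2*] = KH · pCO2 = 10^(−1.50) × 3420×10^-6 = 1.081×10^-4 mol/kg
α₀ = 1/(1 + K1/[H⁺] + K1K2/[H⁺]²) = 1/(1 + 10^+1.75 + 10^+0.27) = 0.01692
DIC = [CO2*]/α₀ = 1.081×10^-4 / 0.01692 = 6.391 mmol/kg
CA = (α₁ + 2α₂)·DIC = (0.9516 + 2×0.03151) × 6.391 = 6.48 mmol/kg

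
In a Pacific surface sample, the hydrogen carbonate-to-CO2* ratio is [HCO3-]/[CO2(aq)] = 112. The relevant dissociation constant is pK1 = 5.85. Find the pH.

pH = 7.90

From K1 = [H⁺][HCO3-]/[CO2(aq)]:  pH = pK1 + log₁₀([HCO3-]/[CO2(aq)])
log₁₀(112) = +2.049
pH = 5.85 + (+2.049) = 7.90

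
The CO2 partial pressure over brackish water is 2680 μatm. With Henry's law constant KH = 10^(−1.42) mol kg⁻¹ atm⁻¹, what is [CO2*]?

KH = 10^(−1.42) = 3.802×10^-2 mol kg⁻¹ atm⁻¹
[CO2*] = KH · pCO2 = 3.802×10^-2 × 2680×10^-6 atm = 1.02×10^-4 mol/kg

[CO2*] = 102 μmol/kg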